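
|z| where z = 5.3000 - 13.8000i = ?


|z| = sqrt(5.3^2 + (-13.8)^2) = sqrt(28.09 + 190.44) = sqrt(218.53) = 14.7828

|z| = 14.7828


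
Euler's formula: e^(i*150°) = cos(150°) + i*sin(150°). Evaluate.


cos(150°) = -0.8660
sin(150°) = 0.5000

e^(i*150°) = -0.8660 + 0.5000i


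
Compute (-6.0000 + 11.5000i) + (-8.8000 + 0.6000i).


Real: -6 - 8.8 = -14.8
Imag: 11.5 + 0.6 = 12.1

-14.8000 + 12.1000i


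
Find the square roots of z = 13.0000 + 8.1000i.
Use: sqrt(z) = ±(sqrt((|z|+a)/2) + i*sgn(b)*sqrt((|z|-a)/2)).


|z| = sqrt(169+65.61) = 15.3170
sqrt((|z|+a)/2) = sqrt((15.3170+13)/2) = sqrt(14.1585) = 3.7628
sqrt((|z|-a)/2) = sqrt((15.3170-13)/2) = sqrt(1.1585) = 1.0763

±(3.7628 + 1.0763i) i.e. 3.7628 + 1.0763i and -3.7628 - 1.0763i


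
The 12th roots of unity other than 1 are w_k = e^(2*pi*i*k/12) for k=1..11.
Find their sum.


With w = e^(2*pi*i/12), all 12 of the 12th roots of unity w^0 = 1, w, ..., w^(11) sum to 0: 1 + w + ... + w^(11) = (1 - w^12)/(1 - w) = 0 since w^12 = 1, w ≠ 1.
Removing the root 1: w + w^2 + ... + w^(11) = 0 - 1 = -1

Sum = -1


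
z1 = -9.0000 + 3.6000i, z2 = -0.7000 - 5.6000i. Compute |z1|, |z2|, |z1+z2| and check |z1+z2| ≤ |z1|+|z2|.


|z1| = sqrt((-9)^2 + 3.6^2) = sqrt(93.96) = 9.6933
|z2| = sqrt((-0.7)^2 + (-5.6)^2) = sqrt(31.85) = 5.6436
z1+z2 = -9.7000 - 2.0000i
|z1+z2| = sqrt(98.09) = 9.9040
|z1|+|z2| = 9.6933 + 5.6436 = 15.3369

|z1+z2| = 9.9040 ≤ |z1|+|z2| = 15.3369 (verified)


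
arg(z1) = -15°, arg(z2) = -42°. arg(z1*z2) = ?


arg(z1*z2) = -15° - 42° = -57°
Normalized to (-180°, 180°]: -57°

-57°


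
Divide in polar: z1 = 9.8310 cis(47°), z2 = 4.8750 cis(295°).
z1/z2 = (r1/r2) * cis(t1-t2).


r = 9.8310 / 4.8750 = 2.0166
theta = 47° - 295° = -248° = 112° (mod 360)

2.0166 cis(112°)


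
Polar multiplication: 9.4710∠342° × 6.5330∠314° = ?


r = 9.4710 * 6.5330 = 61.8740
theta = 342° + 314° = 656° = 296° (mod 360)

61.8740 cis(296°)


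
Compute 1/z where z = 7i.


|z|^2 = 0+49 = 49
1/z = (0 - 7i)/49

1/z = 0 - 0.1429i


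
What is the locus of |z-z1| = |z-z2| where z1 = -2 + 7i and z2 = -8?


Equal distances means the locus is the perpendicular bisector of z1 and z2.
Midpoint = ((-2+(-8))/2, (7+0)/2) = (-5.0000, 3.5000)

Perpendicular bisector through (-5.0000, 3.5000)


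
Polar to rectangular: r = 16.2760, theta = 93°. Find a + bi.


a = 16.2760*cos(93°) = 16.2760*(-0.052336) = -0.8518
b = 16.2760*sin(93°) = 16.2760*0.99863 = 16.2537

-0.8518 + 16.2537i


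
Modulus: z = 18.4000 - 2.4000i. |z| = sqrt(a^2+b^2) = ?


|z| = sqrt(18.4^2 + (-2.4)^2) = sqrt(338.56 + 5.76) = sqrt(344.32) = 18.5559

|z| = 18.5559


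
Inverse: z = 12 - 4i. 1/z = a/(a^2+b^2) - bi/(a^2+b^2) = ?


|z|^2 = 144+16 = 160
1/z = (12 + 4i)/160

1/z = 0.0750 + 0.0250i


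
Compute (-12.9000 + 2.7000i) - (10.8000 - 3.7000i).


Real: -12.9 - 10.8 = -23.7
Imag: 2.7 + 3.7 = 6.4

-23.7000 + 6.4000i


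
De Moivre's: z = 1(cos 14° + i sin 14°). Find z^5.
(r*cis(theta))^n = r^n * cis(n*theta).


r^5 = 1^5 = 1
n*theta = 5*14° = 70° = 70° (mod 360)
a = 1*cos(70°) = 0.3420
b = 1*sin(70°) = 0.9397

1 cis(70°) = 0.3420 + 0.9397i


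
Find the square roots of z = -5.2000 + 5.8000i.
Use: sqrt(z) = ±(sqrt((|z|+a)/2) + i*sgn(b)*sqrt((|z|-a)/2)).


|z| = sqrt(27.04+33.64) = 7.7897
sqrt((|z|+a)/2) = sqrt((7.7897+(-5.2))/2) = sqrt(1.2949) = 1.1379
sqrt((|z|-a)/2) = sqrt((7.7897-(-5.2))/2) = sqrt(6.4949) = 2.5485

±(1.1379 + 2.5485i) i.e. 1.1379 + 2.5485i and -1.1379 - 2.5485i


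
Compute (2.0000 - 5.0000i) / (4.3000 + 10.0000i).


Conjugate of z2 = 4.3000 - 10.0000i
Numerator: (2.0000 - 5.0000i)(4.3000 - 10.0000i) = -41.4000 - 41.5000i
Denominator: 4.3^2 + 10^2 = 118.49
Result = (-41.4000 - 41.5000i)/118.49

-0.3494 - 0.3502i


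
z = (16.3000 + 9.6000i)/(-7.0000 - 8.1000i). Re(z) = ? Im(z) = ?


Multiply by conjugate: (16.3000 + 9.6000i)(-7.0000 + 8.1000i) / ((-7)^2 + (-8.1)^2)
Numerator real = 16.3*(-7) + 9.6*(-8.1) = -191.86
Numerator imag = 9.6*(-7) - 16.3*(-8.1) = 64.83
Denominator = 114.61
Re(z) = -191.86/114.61 = -1.6740
Im(z) = 64.83/114.61 = 0.5657

Re(z) = -1.6740, Im(z) = 0.5657


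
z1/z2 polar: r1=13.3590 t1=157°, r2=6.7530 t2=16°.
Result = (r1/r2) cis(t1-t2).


r = 13.3590 / 6.7530 = 1.9782
theta = 157° - 16° = 141° = 141° (mod 360)

1.9782 cis(141°)


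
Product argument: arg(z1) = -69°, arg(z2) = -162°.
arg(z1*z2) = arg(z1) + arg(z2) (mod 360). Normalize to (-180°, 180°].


arg(z1*z2) = -69° - 162° = -231°
Normalized to (-180°, 180°]: 129°

129°


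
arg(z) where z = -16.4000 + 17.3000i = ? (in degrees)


Re = -16.4, Im = 17.3
arg = atan2(17.3, -16.4) = 133.4702 degrees

arg(z) = 133.4702 degrees


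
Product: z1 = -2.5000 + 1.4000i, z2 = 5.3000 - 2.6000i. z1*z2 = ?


Real = -2.5*5.3 - 1.4*(-2.6) = -13.25 - (-3.64) = -9.61
Imag = -2.5*(-2.6) + 5.3*1.4 = 6.5 + 7.42 = 13.92

-9.6100 + 13.9200i


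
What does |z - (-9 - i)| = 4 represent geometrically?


|z - z0| = r is a circle with center z0 and radius r.
Center = (-9, -1), radius = 4

Circle with center (-9, -1) and radius 4


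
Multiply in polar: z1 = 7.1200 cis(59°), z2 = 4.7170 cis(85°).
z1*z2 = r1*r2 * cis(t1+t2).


r = 7.1200 * 4.7170 = 33.5850
theta = 59° + 85° = 144° = 144° (mod 360)

33.5850 cis(144°)


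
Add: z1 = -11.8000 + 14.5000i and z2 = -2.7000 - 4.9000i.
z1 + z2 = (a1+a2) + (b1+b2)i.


Real: -11.8 - 2.7 = -14.5
Imag: 14.5 - 4.9 = 9.6

-14.5000 + 9.6000i


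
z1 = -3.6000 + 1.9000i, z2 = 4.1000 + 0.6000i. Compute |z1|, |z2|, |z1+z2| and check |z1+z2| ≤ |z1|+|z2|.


|z1| = sqrt((-3.6)^2 + 1.9^2) = sqrt(16.57) = 4.0706
|z2| = sqrt(4.1^2 + 0.6^2) = sqrt(17.17) = 4.1437
z1+z2 = 0.5000 + 2.5000i
|z1+z2| = sqrt(6.5) = 2.5495
|z1|+|z2| = 4.0706 + 4.1437 = 8.2143

|z1+z2| = 2.5495 ≤ |z1|+|z2| = 8.2143 (verified)


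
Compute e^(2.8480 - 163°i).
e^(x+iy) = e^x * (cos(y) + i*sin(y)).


e^2.8480 = 17.25324
cos(-163°) = -0.956305
sin(-163°) = -0.292372
Real = 17.25324*(-0.956305) = -16.4994
Imag = 17.25324*(-0.292372) = -5.0444

-16.4994 - 5.0444i


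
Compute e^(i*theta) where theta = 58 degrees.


cos(58°) = 0.5299
sin(58°) = 0.8480

e^(i*58°) = 0.5299 + 0.8480i


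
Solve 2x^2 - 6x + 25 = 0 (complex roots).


disc = (-6)^2 - 4*2*25 = 36 - 200 = -164
sqrt(|disc|) = sqrt(164) = 12.8062
Real part = 6/(2*2) = 1.5000
Imag part = 12.8062/(2*2) = 3.2016

1.5000 ± 3.2016i


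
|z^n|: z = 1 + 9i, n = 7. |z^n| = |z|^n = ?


|z| = sqrt(1+81) = sqrt(82) = 9.0554
|z^7| = |z|^7 = (sqrt(82))^7 = 82^3 * sqrt(82) = 551368*sqrt(82)

|z^7| = 551368*sqrt(82) ≈ 4992849.5928


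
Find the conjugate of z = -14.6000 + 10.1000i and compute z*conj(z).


z_bar = -14.6000 - 10.1000i
z*z_bar = (-14.6)^2 + 10.1^2 = 213.16 + 102.01 = 315.17

z_bar = -14.6000 - 10.1000i, z*z_bar = 315.17


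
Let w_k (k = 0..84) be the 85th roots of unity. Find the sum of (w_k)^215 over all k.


The roots are w_k = w^k with w = e^(2*pi*i/85), and (w^k)^215 = (w^215)^k.
So S = 1 + u + u^2 + ... + u^(84) with u = w^215.
215 = 2*85 + 45, so 215 is not a multiple of 85: u = (w^85)^2 * w^45 = w^45 ≠ 1 (w is a primitive 85th root), while u^85 = (w^85)^215 = 1.
Geometric series: S = (1 - u^85)/(1 - u) = (1 - 1)/(1 - u) = 0

S = 0


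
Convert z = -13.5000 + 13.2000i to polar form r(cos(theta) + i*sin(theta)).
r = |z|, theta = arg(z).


r = sqrt(182.25+174.24) = sqrt(356.49) = 18.8809
theta = atan2(13.2, -13.5) = 135.6437 degrees

r = 18.8809, theta = 135.6437 degrees


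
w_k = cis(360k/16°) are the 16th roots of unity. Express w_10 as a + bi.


Angle = 360*10/16 = 225°
a = cos(225°) = -0.7071
b = sin(225°) = -0.7071

-0.7071 - 0.7071i


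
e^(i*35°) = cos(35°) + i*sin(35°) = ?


cos(35°) = 0.8192
sin(35°) = 0.5736

e^(i*35°) = 0.8192 + 0.5736i


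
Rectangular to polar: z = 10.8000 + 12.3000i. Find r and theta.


r = sqrt(116.64+151.29) = sqrt(267.93) = 16.3686
theta = atan2(12.3, 10.8) = 48.7153 degrees

r = 16.3686, theta = 48.7153 degrees


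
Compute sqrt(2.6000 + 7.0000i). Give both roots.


|z| = sqrt(6.76+49) = 7.4673
sqrt((|z|+a)/2) = sqrt((7.4673+2.6)/2) = sqrt(5.0336) = 2.2436
sqrt((|z|-a)/2) = sqrt((7.4673-2.6)/2) = sqrt(2.4336) = 1.5600

±(2.2436 + 1.5600i) i.e. 2.2436 + 1.5600i and -2.2436 - 1.5600i


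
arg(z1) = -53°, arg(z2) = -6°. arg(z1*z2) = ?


arg(z1*z2) = -53° - 6° = -59°
Normalized to (-180°, 180°]: -59°

-59°


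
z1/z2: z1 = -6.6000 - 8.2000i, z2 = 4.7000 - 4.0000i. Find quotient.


Conjugate of z2 = 4.7000 + 4.0000i
Numerator: (-6.6000 - 8.2000i)(4.7000 + 4.0000i) = 1.7800 - 64.9400i
Denominator: 4.7^2 + (-4)^2 = 38.09
Result = (1.7800 - 64.9400i)/38.09

0.0467 - 1.7049i


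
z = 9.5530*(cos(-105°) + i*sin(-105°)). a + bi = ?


a = 9.5530*cos(-105°) = 9.5530*(-0.25882) = -2.4725
b = 9.5530*sin(-105°) = 9.5530*(-0.96593) = -9.2275

-2.4725 - 9.2275i


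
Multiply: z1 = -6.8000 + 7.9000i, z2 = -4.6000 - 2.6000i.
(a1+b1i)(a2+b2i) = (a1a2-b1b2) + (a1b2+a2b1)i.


Real = -6.8*(-4.6) - 7.9*(-2.6) = 31.28 - (-20.54) = 51.82
Imag = -6.8*(-2.6) - (4.6)*7.9 = 17.68 - (36.34) = -18.66

51.8200 - 18.6600i


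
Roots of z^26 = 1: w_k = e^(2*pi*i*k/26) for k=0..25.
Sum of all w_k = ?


The sum of all 26th roots of unity is 0.
Geometric series: (1 - w^26)/(1 - w) = (1-1)/(1-w) = 0 since w^26 = 1, w ≠ 1.
Alternatively: coefficient of z^25 in z^26 - 1 is 0.

0


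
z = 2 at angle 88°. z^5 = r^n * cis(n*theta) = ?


r^5 = 2^5 = 32
n*theta = 5*88° = 440° = 80° (mod 360)
a = 32*cos(80°) = 5.5567
b = 32*sin(80°) = 31.5138

32 cis(80°) = 5.5567 + 31.5138i


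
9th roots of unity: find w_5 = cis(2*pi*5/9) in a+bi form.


Angle = 360*5/9 = 200°
a = cos(200°) = -0.9397
b = sin(200°) = -0.3420

-0.9397 - 0.3420i


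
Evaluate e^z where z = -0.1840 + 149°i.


e^-0.1840 = 0.8319
cos(149°) = -0.8572
sin(149°) = 0.51504
Real = 0.8319*(-0.8572) = -0.7131
Imag = 0.8319*0.51504 = 0.4285

-0.7131 + 0.4285i


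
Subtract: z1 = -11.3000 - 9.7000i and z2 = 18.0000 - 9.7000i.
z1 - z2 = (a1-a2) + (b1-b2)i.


Real: -11.3 - 18 = -29.3
Imag: -9.7 + 9.7 = 0

-29.3000


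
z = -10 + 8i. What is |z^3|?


|z| = sqrt(100+64) = sqrt(164) = 12.8062
|z^3| = |z|^3 = (sqrt(164))^3 = 164*sqrt(164)

|z^3| = 164*sqrt(164) ≈ 2100.2247


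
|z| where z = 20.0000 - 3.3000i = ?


|z| = sqrt(20^2 + (-3.3)^2) = sqrt(400 + 10.89) = sqrt(410.89) = 20.2704

|z| = 20.2704


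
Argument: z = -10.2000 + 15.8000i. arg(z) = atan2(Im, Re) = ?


Re = -10.2, Im = 15.8
arg = atan2(15.8, -10.2) = 122.8451 degrees

arg(z) = 122.8451 degrees


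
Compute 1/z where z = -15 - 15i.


|z|^2 = 225+225 = 450
1/z = (-15 + 15i)/450

1/z = -0.0333 + 0.0333i


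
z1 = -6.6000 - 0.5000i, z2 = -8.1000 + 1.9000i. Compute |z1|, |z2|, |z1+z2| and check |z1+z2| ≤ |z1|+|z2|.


|z1| = sqrt((-6.6)^2 + (-0.5)^2) = sqrt(43.81) = 6.6189
|z2| = sqrt((-8.1)^2 + 1.9^2) = sqrt(69.22) = 8.3199
z1+z2 = -14.7000 + 1.4000i
|z1+z2| = sqrt(218.05) = 14.7665
|z1|+|z2| = 6.6189 + 8.3199 = 14.9388

|z1+z2| = 14.7665 ≤ |z1|+|z2| = 14.9388 (verified)


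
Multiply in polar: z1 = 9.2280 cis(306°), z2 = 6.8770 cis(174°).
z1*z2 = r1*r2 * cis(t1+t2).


r = 9.2280 * 6.8770 = 63.4610
theta = 306° + 174° = 480° = 120° (mod 360)

63.4610 cis(120°)


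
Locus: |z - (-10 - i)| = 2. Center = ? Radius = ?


|z - z0| = r is a circle with center z0 and radius r.
Center = (-10, -1), radius = 2

Circle with center (-10, -1) and radius 2


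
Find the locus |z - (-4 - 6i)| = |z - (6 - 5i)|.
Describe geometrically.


Equal distances means the locus is the perpendicular bisector of z1 and z2.
Midpoint = ((-4+6)/2, (-6+(-5))/2) = (1.0000, -5.5000)

Perpendicular bisector through (1.0000, -5.5000)


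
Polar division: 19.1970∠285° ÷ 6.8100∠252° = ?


r = 19.1970 / 6.8100 = 2.8189
theta = 285° - 252° = 33° = 33° (mod 360)

2.8189 cis(33°)


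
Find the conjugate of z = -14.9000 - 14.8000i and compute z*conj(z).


z_bar = -14.9000 + 14.8000i
z*z_bar = (-14.9)^2 + (-14.8)^2 = 222.01 + 219.04 = 441.05

z_bar = -14.9000 + 14.8000i, z*z_bar = 441.05


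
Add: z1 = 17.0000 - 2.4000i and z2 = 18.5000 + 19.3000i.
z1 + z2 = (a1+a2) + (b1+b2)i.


Real: 17 + 18.5 = 35.5
Imag: -2.4 + 19.3 = 16.9

35.5000 + 16.9000i


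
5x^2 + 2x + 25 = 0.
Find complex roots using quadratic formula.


disc = 2^2 - 4*5*25 = 4 - 500 = -496
sqrt(|disc|) = sqrt(496) = 22.2711
Real part = -2/(2*5) = -0.2000
Imag part = 22.2711/(2*5) = 2.2271

-0.2000 ± 2.2271i


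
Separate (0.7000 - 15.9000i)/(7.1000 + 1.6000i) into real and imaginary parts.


Multiply by conjugate: (0.7000 - 15.9000i)(7.1000 - 1.6000i) / (7.1^2 + 1.6^2)
Numerator real = 0.7*7.1 - (15.9)*1.6 = -20.47
Numerator imag = -15.9*7.1 - 0.7*1.6 = -114.01
Denominator = 52.97
Re(z) = -20.47/52.97 = -0.3864
Im(z) = -114.01/52.97 = -2.1524

Re(z) = -0.3864, Im(z) = -2.1524


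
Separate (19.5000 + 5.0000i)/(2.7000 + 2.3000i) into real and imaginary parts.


Multiply by conjugate: (19.5000 + 5.0000i)(2.7000 - 2.3000i) / (2.7^2 + 2.3^2)
Numerator real = 19.5*2.7 + 5*2.3 = 64.15
Numerator imag = 5*2.7 - 19.5*2.3 = -31.35
Denominator = 12.58
Re(z) = 64.15/12.58 = 5.0994
Im(z) = -31.35/12.58 = -2.4921

Re(z) = 5.0994, Im(z) = -2.4921


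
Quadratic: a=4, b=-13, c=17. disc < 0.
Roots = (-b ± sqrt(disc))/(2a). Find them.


disc = (-13)^2 - 4*4*17 = 169 - 272 = -103
sqrt(|disc|) = sqrt(103) = 10.1489
Real part = 13/(2*4) = 1.6250
Imag part = 10.1489/(2*4) = 1.2686

1.6250 ± 1.2686i


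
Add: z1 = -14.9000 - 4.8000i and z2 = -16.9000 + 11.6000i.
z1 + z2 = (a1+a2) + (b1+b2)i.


Real: -14.9 - 16.9 = -31.8
Imag: -4.8 + 11.6 = 6.8

-31.8000 + 6.8000i


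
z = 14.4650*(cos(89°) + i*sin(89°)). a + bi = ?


a = 14.4650*cos(89°) = 14.4650*0.01745 = 0.2524
b = 14.4650*sin(89°) = 14.4650*0.99985 = 14.4628

0.2524 + 14.4628i


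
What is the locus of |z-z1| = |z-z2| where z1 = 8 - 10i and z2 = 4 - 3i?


Equal distances means the locus is the perpendicular bisector of z1 and z2.
Midpoint = ((8+4)/2, (-10+(-3))/2) = (6.0000, -6.5000)

Perpendicular bisector through (6.0000, -6.5000)


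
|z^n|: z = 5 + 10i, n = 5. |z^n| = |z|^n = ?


|z| = sqrt(25+100) = sqrt(125) = 11.1803
|z^5| = |z|^5 = (sqrt(125))^5 = 125^2 * sqrt(125) = 15625*sqrt(125)

|z^5| = 15625*sqrt(125) ≈ 174692.8107


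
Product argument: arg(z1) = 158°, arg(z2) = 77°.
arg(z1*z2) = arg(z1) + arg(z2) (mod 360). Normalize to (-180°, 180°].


arg(z1*z2) = 158° + 77° = 235°
Normalized to (-180°, 180°]: -125°

-125°


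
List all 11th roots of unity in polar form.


The 11th roots of unity are cis(360k/11°) for k=0..10
Angle step = 360/11 = 32.7273°
Primitive root: cis(32.7273°)
Primitive root = 0.8413 + 0.5406i

11 roots at angles: 0°, 32.7273°, 65.4545°, 98.1818°, 130.9091°, 163.6364°, 196.3636°, 229.0909°, 261.8182°, 294.5455°, 327.2727°


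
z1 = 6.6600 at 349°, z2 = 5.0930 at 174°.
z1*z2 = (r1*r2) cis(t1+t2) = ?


r = 6.6600 * 5.0930 = 33.9194
theta = 349° + 174° = 523° = 163° (mod 360)

33.9194 cis(163°)


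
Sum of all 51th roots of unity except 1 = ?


With w = e^(2*pi*i/51), all 51 of the 51th roots of unity w^0 = 1, w, ..., w^(50) sum to 0: 1 + w + ... + w^(50) = (1 - w^51)/(1 - w) = 0 since w^51 = 1, w ≠ 1.
Removing the root 1: w + w^2 + ... + w^(50) = 0 - 1 = -1

Sum = -1


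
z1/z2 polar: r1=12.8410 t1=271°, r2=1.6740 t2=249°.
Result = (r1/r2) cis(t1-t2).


r = 12.8410 / 1.6740 = 7.6708
theta = 271° - 249° = 22° = 22° (mod 360)

7.6708 cis(22°)


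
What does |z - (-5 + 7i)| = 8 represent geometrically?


|z - z0| = r is a circle with center z0 and radius r.
Center = (-5, 7), radius = 8

Circle with center (-5, 7) and radius 8


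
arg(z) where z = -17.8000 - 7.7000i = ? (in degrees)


Re = -17.8, Im = -7.7
arg = atan2(-7.7, -17.8) = -156.6075 degrees

arg(z) = -156.6075 degrees


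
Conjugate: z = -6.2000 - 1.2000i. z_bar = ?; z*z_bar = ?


z_bar = -6.2000 + 1.2000i
z*z_bar = (-6.2)^2 + (-1.2)^2 = 38.44 + 1.44 = 39.88

z_bar = -6.2000 + 1.2000i, z*z_bar = 39.88


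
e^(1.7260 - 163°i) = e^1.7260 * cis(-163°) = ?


e^1.7260 = 5.61814
cos(-163°) = -0.956305
sin(-163°) = -0.29237
Real = 5.61814*(-0.956305) = -5.3727
Imag = 5.61814*(-0.29237) = -1.6426

-5.3727 - 1.6426i


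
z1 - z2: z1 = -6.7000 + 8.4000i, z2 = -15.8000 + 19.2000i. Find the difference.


Real: -6.7 + 15.8 = 9.1
Imag: 8.4 - 19.2 = -10.8

9.1000 - 10.8000i


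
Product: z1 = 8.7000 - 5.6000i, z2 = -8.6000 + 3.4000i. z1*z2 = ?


Real = 8.7*(-8.6) - (-5.6)*3.4 = -74.82 - (-19.04) = -55.78
Imag = 8.7*3.4 - (8.6)*(-5.6) = 29.58 + 48.16 = 77.74

-55.7800 + 77.7400i


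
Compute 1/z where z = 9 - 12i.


|z|^2 = 81+144 = 225
1/z = (9 + 12i)/225

1/z = 0.0400 + 0.0533i


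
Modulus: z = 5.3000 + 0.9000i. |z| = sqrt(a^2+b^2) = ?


|z| = sqrt(5.3^2 + 0.9^2) = sqrt(28.09 + 0.81) = sqrt(28.9) = 5.3759

|z| = 5.3759


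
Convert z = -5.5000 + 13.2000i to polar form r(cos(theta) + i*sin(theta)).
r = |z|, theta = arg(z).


r = sqrt(30.25+174.24) = sqrt(204.49) = 14.3000
theta = atan2(13.2, -5.5) = 112.6199 degrees

r = 14.3000, theta = 112.6199 degrees


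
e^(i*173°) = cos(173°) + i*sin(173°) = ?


cos(173°) = -0.9925
sin(173°) = 0.1219

e^(i*173°) = -0.9925 + 0.1219i


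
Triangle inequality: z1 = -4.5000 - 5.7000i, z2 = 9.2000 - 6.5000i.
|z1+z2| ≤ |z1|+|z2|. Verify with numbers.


|z1| = sqrt((-4.5)^2 + (-5.7)^2) = sqrt(52.74) = 7.2622
|z2| = sqrt(9.2^2 + (-6.5)^2) = sqrt(126.89) = 11.2645
z1+z2 = 4.7000 - 12.2000i
|z1+z2| = sqrt(170.93) = 13.0740
|z1|+|z2| = 7.2622 + 11.2645 = 18.5267

|z1+z2| = 13.0740 ≤ |z1|+|z2| = 18.5267 (verified)


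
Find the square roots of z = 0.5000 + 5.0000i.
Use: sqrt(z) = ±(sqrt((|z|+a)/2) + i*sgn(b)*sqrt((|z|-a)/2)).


|z| = sqrt(0.25+25) = 5.0249
sqrt((|z|+a)/2) = sqrt((5.0249+0.5)/2) = sqrt(2.7625) = 1.6621
sqrt((|z|-a)/2) = sqrt((5.0249-0.5)/2) = sqrt(2.2625) = 1.5042

±(1.6621 + 1.5042i) i.e. 1.6621 + 1.5042i and -1.6621 - 1.5042i


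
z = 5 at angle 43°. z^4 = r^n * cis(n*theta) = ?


r^4 = 5^4 = 625
n*theta = 4*43° = 172° = 172° (mod 360)
a = 625*cos(172°) = -618.9175
b = 625*sin(172°) = 86.9832

625 cis(172°) = -618.9175 + 86.9832i


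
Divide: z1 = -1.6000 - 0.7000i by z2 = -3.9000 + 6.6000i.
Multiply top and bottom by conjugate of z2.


Conjugate of z2 = -3.9000 - 6.6000i
Numerator: (-1.6000 - 0.7000i)(-3.9000 - 6.6000i) = 1.6200 + 13.2900i
Denominator: (-3.9)^2 + 6.6^2 = 58.77
Result = (1.6200 + 13.2900i)/58.77

0.0276 + 0.2261i


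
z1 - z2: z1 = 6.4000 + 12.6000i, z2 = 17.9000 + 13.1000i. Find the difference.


Real: 6.4 - 17.9 = -11.5
Imag: 12.6 - 13.1 = -0.5

-11.5000 - 0.5000i


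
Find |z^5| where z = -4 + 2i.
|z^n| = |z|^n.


|z| = sqrt(16+4) = sqrt(20) = 4.4721
|z^5| = |z|^5 = (sqrt(20))^5 = 20^2 * sqrt(20) = 400*sqrt(20)

|z^5| = 400*sqrt(20) ≈ 1788.8544


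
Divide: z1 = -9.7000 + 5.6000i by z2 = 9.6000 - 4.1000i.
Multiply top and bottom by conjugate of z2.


Conjugate of z2 = 9.6000 + 4.1000i
Numerator: (-9.7000 + 5.6000i)(9.6000 + 4.1000i) = -116.0800 + 13.9900i
Denominator: 9.6^2 + (-4.1)^2 = 108.97
Result = (-116.0800 + 13.9900i)/108.97

-1.0652 + 0.1284i


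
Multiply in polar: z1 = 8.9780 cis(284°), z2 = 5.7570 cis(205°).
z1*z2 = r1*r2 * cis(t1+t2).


r = 8.9780 * 5.7570 = 51.6863
theta = 284° + 205° = 489° = 129° (mod 360)

51.6863 cis(129°)


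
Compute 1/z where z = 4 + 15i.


|z|^2 = 16+225 = 241
1/z = (4 - 15i)/241

1/z = 0.0166 - 0.0622i


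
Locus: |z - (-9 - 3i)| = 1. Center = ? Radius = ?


|z - z0| = r is a circle with center z0 and radius r.
Center = (-9, -3), radius = 1

Circle with center (-9, -3) and radius 1


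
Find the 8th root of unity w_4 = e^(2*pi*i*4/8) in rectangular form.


Angle = 360*4/8 = 180°
a = cos(180°) = -1.0000
b = sin(180°) = 0

-1.0000 + 0i


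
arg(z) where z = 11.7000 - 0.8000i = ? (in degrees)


Re = 11.7, Im = -0.8
arg = atan2(-0.8, 11.7) = -3.9116 degrees

arg(z) = -3.9116 degrees


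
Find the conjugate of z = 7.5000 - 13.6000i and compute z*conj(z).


z_bar = 7.5000 + 13.6000i
z*z_bar = 7.5^2 + (-13.6)^2 = 56.25 + 184.96 = 241.21

z_bar = 7.5000 + 13.6000i, z*z_bar = 241.21


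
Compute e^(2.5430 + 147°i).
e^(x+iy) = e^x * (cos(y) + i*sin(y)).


e^2.5430 = 12.7178
cos(147°) = -0.83867
sin(147°) = 0.54464
Real = 12.7178*(-0.83867) = -10.6660
Imag = 12.7178*0.54464 = 6.9266

-10.6660 + 6.9266i


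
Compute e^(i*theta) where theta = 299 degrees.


cos(299°) = 0.4848
sin(299°) = -0.8746

e^(i*299°) = 0.4848 - 0.8746i


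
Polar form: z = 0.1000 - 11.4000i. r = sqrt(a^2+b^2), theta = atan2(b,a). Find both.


r = sqrt(0.01+129.96) = sqrt(129.97) = 11.4004
theta = atan2(-11.4, 0.1) = -89.4974 degrees

r = 11.4004, theta = -89.4974 degrees


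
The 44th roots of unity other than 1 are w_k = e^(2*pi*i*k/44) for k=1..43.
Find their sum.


With w = e^(2*pi*i/44), all 44 of the 44th roots of unity w^0 = 1, w, ..., w^(43) sum to 0: 1 + w + ... + w^(43) = (1 - w^44)/(1 - w) = 0 since w^44 = 1, w ≠ 1.
Removing the root 1: w + w^2 + ... + w^(43) = 0 - 1 = -1

Sum = -1


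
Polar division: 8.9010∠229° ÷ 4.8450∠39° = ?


r = 8.9010 / 4.8450 = 1.8372
theta = 229° - 39° = 190° = 190° (mod 360)

1.8372 cis(190°)


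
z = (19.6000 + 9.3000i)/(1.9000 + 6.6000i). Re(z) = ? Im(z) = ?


Multiply by conjugate: (19.6000 + 9.3000i)(1.9000 - 6.6000i) / (1.9^2 + 6.6^2)
Numerator real = 19.6*1.9 + 9.3*6.6 = 98.62
Numerator imag = 9.3*1.9 - 19.6*6.6 = -111.69
Denominator = 47.17
Re(z) = 98.62/47.17 = 2.0907
Im(z) = -111.69/47.17 = -2.3678

Re(z) = 2.0907, Im(z) = -2.3678


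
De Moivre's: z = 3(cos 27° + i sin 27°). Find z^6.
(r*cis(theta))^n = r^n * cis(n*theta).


r^6 = 3^6 = 729
n*theta = 6*27° = 162° = 162° (mod 360)
a = 729*cos(162°) = -693.3202
b = 729*sin(162°) = 225.2734

729 cis(162°) = -693.3202 + 225.2734i


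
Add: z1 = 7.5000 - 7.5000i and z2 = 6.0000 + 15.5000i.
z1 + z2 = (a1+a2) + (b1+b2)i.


Real: 7.5 + 6 = 13.5
Imag: -7.5 + 15.5 = 8

13.5000 + 8.0000i


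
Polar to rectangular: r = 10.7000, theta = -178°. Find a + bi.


a = 10.7000*cos(-178°) = 10.7000*(-0.99939) = -10.6935
b = 10.7000*sin(-178°) = 10.7000*(-0.0349) = -0.3734

-10.6935 - 0.3734i


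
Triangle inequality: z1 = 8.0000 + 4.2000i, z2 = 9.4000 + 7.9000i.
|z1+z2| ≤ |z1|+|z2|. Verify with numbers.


|z1| = sqrt(8^2 + 4.2^2) = sqrt(81.64) = 9.0355
|z2| = sqrt(9.4^2 + 7.9^2) = sqrt(150.77) = 12.2788
z1+z2 = 17.4000 + 12.1000i
|z1+z2| = sqrt(449.17) = 21.1936
|z1|+|z2| = 9.0355 + 12.2788 = 21.3143

|z1+z2| = 21.1936 ≤ |z1|+|z2| = 21.3143 (verified)


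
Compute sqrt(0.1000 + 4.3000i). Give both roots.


|z| = sqrt(0.01+18.49) = 4.3012
sqrt((|z|+a)/2) = sqrt((4.3012+0.1)/2) = sqrt(2.2006) = 1.4834
sqrt((|z|-a)/2) = sqrt((4.3012-0.1)/2) = sqrt(2.1006) = 1.4493

±(1.4834 + 1.4493i) i.e. 1.4834 + 1.4493i and -1.4834 - 1.4493i


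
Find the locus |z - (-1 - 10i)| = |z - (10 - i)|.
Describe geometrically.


Equal distances means the locus is the perpendicular bisector of z1 and z2.
Midpoint = ((-1+10)/2, (-10+(-1))/2) = (4.5000, -5.5000)

Perpendicular bisector through (4.5000, -5.5000)


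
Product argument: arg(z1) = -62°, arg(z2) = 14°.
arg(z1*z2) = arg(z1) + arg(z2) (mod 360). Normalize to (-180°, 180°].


arg(z1*z2) = -62° + 14° = -48°
Normalized to (-180°, 180°]: -48°

-48°


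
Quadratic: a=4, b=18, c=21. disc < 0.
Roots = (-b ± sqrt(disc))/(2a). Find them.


disc = 18^2 - 4*4*21 = 324 - 336 = -12
sqrt(|disc|) = sqrt(12) = 3.4641
Real part = -18/(2*4) = -2.2500
Imag part = 3.4641/(2*4) = 0.4330

-2.2500 ± 0.4330i


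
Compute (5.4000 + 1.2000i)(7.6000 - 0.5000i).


Real = 5.4*7.6 - 1.2*(-0.5) = 41.04 - (-0.6) = 41.64
Imag = 5.4*(-0.5) + 7.6*1.2 = -2.7 + 9.12 = 6.42

41.6400 + 6.4200i


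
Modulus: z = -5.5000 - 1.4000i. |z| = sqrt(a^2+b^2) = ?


|z| = sqrt((-5.5)^2 + (-1.4)^2) = sqrt(30.25 + 1.96) = sqrt(32.21) = 5.6754

|z| = 5.6754


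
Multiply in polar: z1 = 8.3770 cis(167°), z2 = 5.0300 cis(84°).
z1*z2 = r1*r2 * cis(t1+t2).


r = 8.3770 * 5.0300 = 42.1363
theta = 167° + 84° = 251° = 251° (mod 360)

42.1363 cis(251°)


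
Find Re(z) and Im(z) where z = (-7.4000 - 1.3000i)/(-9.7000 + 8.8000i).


Multiply by conjugate: (-7.4000 - 1.3000i)(-9.7000 - 8.8000i) / ((-9.7)^2 + 8.8^2)
Numerator real = -7.4*(-9.7) - (1.3)*8.8 = 60.34
Numerator imag = -1.3*(-9.7) - (-7.4)*8.8 = 77.73
Denominator = 171.53
Re(z) = 60.34/171.53 = 0.3518
Im(z) = 77.73/171.53 = 0.4532

Re(z) = 0.3518, Im(z) = 0.4532


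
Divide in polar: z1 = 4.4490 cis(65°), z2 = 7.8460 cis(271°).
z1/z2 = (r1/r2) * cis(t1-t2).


r = 4.4490 / 7.8460 = 0.5670
theta = 65° - 271° = -206° = 154° (mod 360)

0.5670 cis(154°)


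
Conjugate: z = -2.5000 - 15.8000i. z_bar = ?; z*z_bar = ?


z_bar = -2.5000 + 15.8000i
z*z_bar = (-2.5)^2 + (-15.8)^2 = 6.25 + 249.64 = 255.89

z_bar = -2.5000 + 15.8000i, z*z_bar = 255.89


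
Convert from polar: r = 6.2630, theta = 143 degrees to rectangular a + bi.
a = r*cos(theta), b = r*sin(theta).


a = 6.2630*cos(143°) = 6.2630*(-0.79864) = -5.0019
b = 6.2630*sin(143°) = 6.2630*0.60182 = 3.7692

-5.0019 + 3.7692i


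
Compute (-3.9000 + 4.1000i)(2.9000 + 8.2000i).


Real = -3.9*2.9 - 4.1*8.2 = -11.31 - 33.62 = -44.93
Imag = -3.9*8.2 + 2.9*4.1 = -31.98 + 11.89 = -20.09

-44.9300 - 20.0900i


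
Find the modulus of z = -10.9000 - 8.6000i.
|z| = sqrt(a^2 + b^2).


|z| = sqrt((-10.9)^2 + (-8.6)^2) = sqrt(118.81 + 73.96) = sqrt(192.77) = 13.8842

|z| = 13.8842


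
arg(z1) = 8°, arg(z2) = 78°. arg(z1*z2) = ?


arg(z1*z2) = 8° + 78° = 86°
Normalized to (-180°, 180°]: 86°

86°


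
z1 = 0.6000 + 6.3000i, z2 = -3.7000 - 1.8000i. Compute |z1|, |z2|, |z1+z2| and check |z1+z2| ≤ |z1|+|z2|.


|z1| = sqrt(0.6^2 + 6.3^2) = sqrt(40.05) = 6.3285
|z2| = sqrt((-3.7)^2 + (-1.8)^2) = sqrt(16.93) = 4.1146
z1+z2 = -3.1000 + 4.5000i
|z1+z2| = sqrt(29.86) = 5.4644
|z1|+|z2| = 6.3285 + 4.1146 = 10.4431

|z1+z2| = 5.4644 ≤ |z1|+|z2| = 10.4431 (verified)


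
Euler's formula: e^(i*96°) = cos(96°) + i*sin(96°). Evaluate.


cos(96°) = -0.1045
sin(96°) = 0.9945

e^(i*96°) = -0.1045 + 0.9945i


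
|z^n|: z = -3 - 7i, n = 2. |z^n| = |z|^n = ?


|z| = sqrt(9+49) = sqrt(58) = 7.6158
|z^2| = |z|^2 = (sqrt(58))^2 = 58

|z^2| = 58


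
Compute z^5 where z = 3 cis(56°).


r^5 = 3^5 = 243
n*theta = 5*56° = 280° = 280° (mod 360)
a = 243*cos(280°) = 42.1965
b = 243*sin(280°) = -239.3083

243 cis(280°) = 42.1965 - 239.3083i


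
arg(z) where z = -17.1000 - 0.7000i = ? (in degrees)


Re = -17.1, Im = -0.7
arg = atan2(-0.7, -17.1) = -177.6559 degrees

arg(z) = -177.6559 degrees


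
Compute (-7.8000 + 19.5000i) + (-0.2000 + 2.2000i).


Real: -7.8 - 0.2 = -8
Imag: 19.5 + 2.2 = 21.7

-8.0000 + 21.7000i


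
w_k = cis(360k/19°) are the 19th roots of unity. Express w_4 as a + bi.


Angle = 360*4/19 = 75.7895°
a = cos(75.7895°) = 0.2455
b = sin(75.7895°) = 0.9694

0.2455 + 0.9694i


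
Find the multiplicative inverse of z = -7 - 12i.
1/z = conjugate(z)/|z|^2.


|z|^2 = 49+144 = 193
1/z = (-7 + 12i)/193

1/z = -0.0363 + 0.0622i


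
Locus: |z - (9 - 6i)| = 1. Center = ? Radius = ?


|z - z0| = r is a circle with center z0 and radius r.
Center = (9, -6), radius = 1

Circle with center (9, -6) and radius 1


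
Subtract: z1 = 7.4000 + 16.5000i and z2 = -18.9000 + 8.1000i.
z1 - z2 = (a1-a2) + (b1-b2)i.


Real: 7.4 + 18.9 = 26.3
Imag: 16.5 - 8.1 = 8.4

26.3000 + 8.4000i


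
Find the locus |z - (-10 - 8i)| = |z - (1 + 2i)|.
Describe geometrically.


Equal distances means the locus is the perpendicular bisector of z1 and z2.
Midpoint = ((-10+1)/2, (-8+2)/2) = (-4.5000, -3.0000)

Perpendicular bisector through (-4.5000, -3.0000)


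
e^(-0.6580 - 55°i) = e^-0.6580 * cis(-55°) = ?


e^-0.6580 = 0.51789
cos(-55°) = 0.573576
sin(-55°) = -0.81915
Real = 0.51789*0.573576 = 0.2970
Imag = 0.51789*(-0.81915) = -0.4242

0.2970 - 0.4242i


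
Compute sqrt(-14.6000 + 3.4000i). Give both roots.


|z| = sqrt(213.16+11.56) = 14.9907
sqrt((|z|+a)/2) = sqrt((14.9907+(-14.6))/2) = sqrt(0.1953) = 0.4420
sqrt((|z|-a)/2) = sqrt((14.9907-(-14.6))/2) = sqrt(14.7953) = 3.8465

±(0.4420 + 3.8465i) i.e. 0.4420 + 3.8465i and -0.4420 - 3.8465i


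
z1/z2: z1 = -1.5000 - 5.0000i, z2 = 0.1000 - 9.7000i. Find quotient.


Conjugate of z2 = 0.1000 + 9.7000i
Numerator: (-1.5000 - 5.0000i)(0.1000 + 9.7000i) = 48.3500 - 15.0500i
Denominator: 0.1^2 + (-9.7)^2 = 94.1
Result = (48.3500 - 15.0500i)/94.1

0.5138 - 0.1599i


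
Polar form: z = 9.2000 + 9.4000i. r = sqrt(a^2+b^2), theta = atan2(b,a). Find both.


r = sqrt(84.64+88.36) = sqrt(173) = 13.1529
theta = atan2(9.4, 9.2) = 45.6161 degrees

r = 13.1529, theta = 45.6161 degrees


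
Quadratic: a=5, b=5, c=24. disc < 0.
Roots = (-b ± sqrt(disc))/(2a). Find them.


disc = 5^2 - 4*5*24 = 25 - 480 = -455
sqrt(|disc|) = sqrt(455) = 21.3307
Real part = -5/(2*5) = -0.5000
Imag part = 21.3307/(2*5) = 2.1331

-0.5000 ± 2.1331i


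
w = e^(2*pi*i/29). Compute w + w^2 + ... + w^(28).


With w = e^(2*pi*i/29), all 29 of the 29th roots of unity w^0 = 1, w, ..., w^(28) sum to 0: 1 + w + ... + w^(28) = (1 - w^29)/(1 - w) = 0 since w^29 = 1, w ≠ 1.
Removing the root 1: w + w^2 + ... + w^(28) = 0 - 1 = -1

Sum = -1


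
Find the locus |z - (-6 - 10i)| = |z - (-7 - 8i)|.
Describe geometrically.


Equal distances means the locus is the perpendicular bisector of z1 and z2.
Midpoint = ((-6+(-7))/2, (-10+(-8))/2) = (-6.5000, -9.0000)

Perpendicular bisector through (-6.5000, -9.0000)


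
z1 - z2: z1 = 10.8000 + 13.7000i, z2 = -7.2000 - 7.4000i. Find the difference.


Real: 10.8 + 7.2 = 18
Imag: 13.7 + 7.4 = 21.1

18.0000 + 21.1000i


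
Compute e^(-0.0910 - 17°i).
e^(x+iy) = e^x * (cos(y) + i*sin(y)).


e^-0.0910 = 0.9130
cos(-17°) = 0.9563
sin(-17°) = -0.29237
Real = 0.9130*0.9563 = 0.8731
Imag = 0.9130*(-0.29237) = -0.2669

0.8731 - 0.2669i


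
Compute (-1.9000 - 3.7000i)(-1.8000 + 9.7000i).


Real = -1.9*(-1.8) - (-3.7)*9.7 = 3.42 - (-35.89) = 39.31
Imag = -1.9*9.7 - (1.8)*(-3.7) = -18.43 + 6.66 = -11.77

39.3100 - 11.7700i


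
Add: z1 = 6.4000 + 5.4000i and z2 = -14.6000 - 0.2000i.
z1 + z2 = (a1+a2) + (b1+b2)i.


Real: 6.4 - 14.6 = -8.2
Imag: 5.4 - 0.2 = 5.2

-8.2000 + 5.2000i


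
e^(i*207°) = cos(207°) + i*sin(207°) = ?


cos(207°) = -0.8910
sin(207°) = -0.4540

e^(i*207°) = -0.8910 - 0.4540i


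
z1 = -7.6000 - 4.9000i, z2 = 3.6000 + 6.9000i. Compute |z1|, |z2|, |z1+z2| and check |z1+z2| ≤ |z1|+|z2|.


|z1| = sqrt((-7.6)^2 + (-4.9)^2) = sqrt(81.77) = 9.0427
|z2| = sqrt(3.6^2 + 6.9^2) = sqrt(60.57) = 7.7827
z1+z2 = -4.0000 + 2.0000i
|z1+z2| = sqrt(20) = 4.4721
|z1|+|z2| = 9.0427 + 7.7827 = 16.8254

|z1+z2| = 4.4721 ≤ |z1|+|z2| = 16.8254 (verified)


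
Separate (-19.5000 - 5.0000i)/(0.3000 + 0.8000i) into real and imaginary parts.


Multiply by conjugate: (-19.5000 - 5.0000i)(0.3000 - 0.8000i) / (0.3^2 + 0.8^2)
Numerator real = -19.5*0.3 - (5)*0.8 = -9.85
Numerator imag = -5*0.3 - (-19.5)*0.8 = 14.1
Denominator = 0.73
Re(z) = -9.85/0.73 = -13.4932
Im(z) = 14.1/0.73 = 19.3151

Re(z) = -13.4932, Im(z) = 19.3151


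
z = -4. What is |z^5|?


|z| = sqrt(16+0) = sqrt(16) = 4
|z^5| = |z|^5 = 4^5 = 1024

|z^5| = 1024


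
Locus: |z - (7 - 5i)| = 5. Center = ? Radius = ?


|z - z0| = r is a circle with center z0 and radius r.
Center = (7, -5), radius = 5

Circle with center (7, -5) and radius 5


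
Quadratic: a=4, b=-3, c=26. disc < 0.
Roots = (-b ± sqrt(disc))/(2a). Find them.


disc = (-3)^2 - 4*4*26 = 9 - 416 = -407
sqrt(|disc|) = sqrt(407) = 20.1742
Real part = 3/(2*4) = 0.3750
Imag part = 20.1742/(2*4) = 2.5218

0.3750 ± 2.5218i


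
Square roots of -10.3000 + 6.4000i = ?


|z| = sqrt(106.09+40.96) = 12.1264
sqrt((|z|+a)/2) = sqrt((12.1264+(-10.3))/2) = sqrt(0.9132) = 0.9556
sqrt((|z|-a)/2) = sqrt((12.1264-(-10.3))/2) = sqrt(11.2132) = 3.3486

±(0.9556 + 3.3486i) i.e. 0.9556 + 3.3486i and -0.9556 - 3.3486i


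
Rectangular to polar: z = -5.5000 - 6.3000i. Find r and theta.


r = sqrt(30.25+39.69) = sqrt(69.94) = 8.3630
theta = atan2(-6.3, -5.5) = -131.1215 degrees

r = 8.3630, theta = -131.1215 degrees


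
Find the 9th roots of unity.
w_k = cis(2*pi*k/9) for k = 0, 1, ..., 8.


The 9th roots of unity are cis(360k/9°) for k=0..8
Angle step = 360/9 = 40°
Primitive root: cis(40°)
Primitive root = 0.7660 + 0.6428i

9 roots at angles: 0°, 40°, 80°, 120°, 160°, 200°, 240°, 280°, 320°


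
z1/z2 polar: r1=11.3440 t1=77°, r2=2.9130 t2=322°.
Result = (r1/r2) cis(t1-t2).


r = 11.3440 / 2.9130 = 3.8943
theta = 77° - 322° = -245° = 115° (mod 360)

3.8943 cis(115°)


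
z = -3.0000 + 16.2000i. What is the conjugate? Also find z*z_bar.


z_bar = -3.0000 - 16.2000i
z*z_bar = (-3)^2 + 16.2^2 = 9 + 262.44 = 271.44

z_bar = -3.0000 - 16.2000i, z*z_bar = 271.44


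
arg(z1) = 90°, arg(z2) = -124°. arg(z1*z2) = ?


arg(z1*z2) = 90° - 124° = -34°
Normalized to (-180°, 180°]: -34°

-34°


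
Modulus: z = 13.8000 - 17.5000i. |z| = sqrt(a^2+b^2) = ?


|z| = sqrt(13.8^2 + (-17.5)^2) = sqrt(190.44 + 306.25) = sqrt(496.69) = 22.2865

|z| = 22.2865


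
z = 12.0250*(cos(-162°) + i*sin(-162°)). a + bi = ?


a = 12.0250*cos(-162°) = 12.0250*(-0.95106) = -11.4365
b = 12.0250*sin(-162°) = 12.0250*(-0.309017) = -3.7159

-11.4365 - 3.7159i


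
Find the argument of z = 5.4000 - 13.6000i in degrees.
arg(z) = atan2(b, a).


Re = 5.4, Im = -13.6
arg = atan2(-13.6, 5.4) = -68.3440 degrees

arg(z) = -68.3440 degrees


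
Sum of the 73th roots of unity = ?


The sum of all 73th roots of unity is 0.
Geometric series: (1 - w^73)/(1 - w) = (1-1)/(1-w) = 0 since w^73 = 1, w ≠ 1.
Alternatively: coefficient of z^72 in z^73 - 1 is 0.

0


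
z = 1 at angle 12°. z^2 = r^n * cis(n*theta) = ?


r^2 = 1^2 = 1
n*theta = 2*12° = 24° = 24° (mod 360)
a = 1*cos(24°) = 0.9135
b = 1*sin(24°) = 0.4067

1 cis(24°) = 0.9135 + 0.4067i


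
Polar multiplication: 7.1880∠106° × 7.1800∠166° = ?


r = 7.1880 * 7.1800 = 51.6098
theta = 106° + 166° = 272° = 272° (mod 360)

51.6098 cis(272°)


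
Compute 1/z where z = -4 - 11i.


|z|^2 = 16+121 = 137
1/z = (-4 + 11i)/137

1/z = -0.0292 + 0.0803i


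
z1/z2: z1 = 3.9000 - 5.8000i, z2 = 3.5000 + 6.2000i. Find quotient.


Conjugate of z2 = 3.5000 - 6.2000i
Numerator: (3.9000 - 5.8000i)(3.5000 - 6.2000i) = -22.3100 - 44.4800i
Denominator: 3.5^2 + 6.2^2 = 50.69
Result = (-22.3100 - 44.4800i)/50.69

-0.4401 - 0.8775i


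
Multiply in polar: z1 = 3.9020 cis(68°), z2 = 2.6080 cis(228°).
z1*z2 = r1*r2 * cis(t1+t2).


r = 3.9020 * 2.6080 = 10.1764
theta = 68° + 228° = 296° = 296° (mod 360)

10.1764 cis(296°)


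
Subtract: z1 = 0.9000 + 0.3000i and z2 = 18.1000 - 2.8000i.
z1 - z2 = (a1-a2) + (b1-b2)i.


Real: 0.9 - 18.1 = -17.2
Imag: 0.3 + 2.8 = 3.1

-17.2000 + 3.1000i


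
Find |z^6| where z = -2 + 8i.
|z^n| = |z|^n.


|z| = sqrt(4+64) = sqrt(68) = 8.2462
|z^6| = |z|^6 = (sqrt(68))^6 = 68^3 = 314432

|z^6| = 314432


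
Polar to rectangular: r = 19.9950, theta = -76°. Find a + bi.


a = 19.9950*cos(-76°) = 19.9950*0.24192 = 4.8372
b = 19.9950*sin(-76°) = 19.9950*(-0.9703) = -19.4011

4.8372 - 19.4011i


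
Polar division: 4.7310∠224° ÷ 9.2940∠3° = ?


r = 4.7310 / 9.2940 = 0.5090
theta = 224° - 3° = 221° = 221° (mod 360)

0.5090 cis(221°)


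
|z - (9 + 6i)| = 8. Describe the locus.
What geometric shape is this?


|z - z0| = r is a circle with center z0 and radius r.
Center = (9, 6), radius = 8

Circle with center (9, 6) and radius 8


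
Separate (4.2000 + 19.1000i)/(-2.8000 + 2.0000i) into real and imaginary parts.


Multiply by conjugate: (4.2000 + 19.1000i)(-2.8000 - 2.0000i) / ((-2.8)^2 + 2^2)
Numerator real = 4.2*(-2.8) + 19.1*2 = 26.44
Numerator imag = 19.1*(-2.8) - 4.2*2 = -61.88
Denominator = 11.84
Re(z) = 26.44/11.84 = 2.2331
Im(z) = -61.88/11.84 = -5.2264

Re(z) = 2.2331, Im(z) = -5.2264


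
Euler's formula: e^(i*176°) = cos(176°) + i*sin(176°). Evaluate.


cos(176°) = -0.9976
sin(176°) = 0.0698

e^(i*176°) = -0.9976 + 0.0698i


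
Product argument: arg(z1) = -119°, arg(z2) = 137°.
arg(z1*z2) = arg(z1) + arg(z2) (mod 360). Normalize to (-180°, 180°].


arg(z1*z2) = -119° + 137° = 18°
Normalized to (-180°, 180°]: 18°

18°


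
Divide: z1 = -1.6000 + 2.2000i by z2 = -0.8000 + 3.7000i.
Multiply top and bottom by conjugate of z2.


Conjugate of z2 = -0.8000 - 3.7000i
Numerator: (-1.6000 + 2.2000i)(-0.8000 - 3.7000i) = 9.4200 + 4.1600i
Denominator: (-0.8)^2 + 3.7^2 = 14.33
Result = (9.4200 + 4.1600i)/14.33

0.6574 + 0.2903i


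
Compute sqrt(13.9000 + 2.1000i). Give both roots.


|z| = sqrt(193.21+4.41) = 14.0577
sqrt((|z|+a)/2) = sqrt((14.0577+13.9)/2) = sqrt(13.9789) = 3.7388
sqrt((|z|-a)/2) = sqrt((14.0577-13.9)/2) = sqrt(0.0789) = 0.2808

±(3.7388 + 0.2808i) i.e. 3.7388 + 0.2808i and -3.7388 - 0.2808i


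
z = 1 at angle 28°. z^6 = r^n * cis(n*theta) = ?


r^6 = 1^6 = 1
n*theta = 6*28° = 168° = 168° (mod 360)
a = 1*cos(168°) = -0.9781
b = 1*sin(168°) = 0.2079

1 cis(168°) = -0.9781 + 0.2079i


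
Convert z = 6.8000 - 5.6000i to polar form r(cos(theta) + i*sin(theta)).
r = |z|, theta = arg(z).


r = sqrt(46.24+31.36) = sqrt(77.6) = 8.8091
theta = atan2(-5.6, 6.8) = -39.4725 degrees

r = 8.8091, theta = -39.4725 degrees


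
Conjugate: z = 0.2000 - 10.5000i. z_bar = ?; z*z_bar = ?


z_bar = 0.2000 + 10.5000i
z*z_bar = 0.2^2 + (-10.5)^2 = 0.04 + 110.25 = 110.29

z_bar = 0.2000 + 10.5000i, z*z_bar = 110.29


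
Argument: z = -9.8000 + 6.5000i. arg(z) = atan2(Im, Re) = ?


Re = -9.8, Im = 6.5
arg = atan2(6.5, -9.8) = 146.4451 degrees

arg(z) = 146.4451 degrees


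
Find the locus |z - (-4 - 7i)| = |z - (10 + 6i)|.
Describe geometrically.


Equal distances means the locus is the perpendicular bisector of z1 and z2.
Midpoint = ((-4+10)/2, (-7+6)/2) = (3.0000, -0.5000)

Perpendicular bisector through (3.0000, -0.5000)


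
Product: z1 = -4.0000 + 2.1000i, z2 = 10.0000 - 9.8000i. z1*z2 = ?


Real = -4*10 - 2.1*(-9.8) = -40 - (-20.58) = -19.42
Imag = -4*(-9.8) + 10*2.1 = 39.2 + 21 = 60.2

-19.4200 + 60.2000i


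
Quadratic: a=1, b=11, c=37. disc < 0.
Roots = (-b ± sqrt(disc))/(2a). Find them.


disc = 11^2 - 4*1*37 = 121 - 148 = -27
sqrt(|disc|) = sqrt(27) = 5.1962
Real part = -11/(2*1) = -5.5000
Imag part = 5.1962/(2*1) = 2.5981

-5.5000 ± 2.5981i


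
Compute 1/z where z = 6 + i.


|z|^2 = 36+1 = 37
1/z = (6 - 1i)/37

1/z = 0.1622 - 0.0270i


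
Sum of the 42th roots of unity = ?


The sum of all 42th roots of unity is 0.
Geometric series: (1 - w^42)/(1 - w) = (1-1)/(1-w) = 0 since w^42 = 1, w ≠ 1.
Alternatively: coefficient of z^41 in z^42 - 1 is 0.

0


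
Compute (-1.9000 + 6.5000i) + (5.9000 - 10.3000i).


Real: -1.9 + 5.9 = 4
Imag: 6.5 - 10.3 = -3.8

4.0000 - 3.8000i


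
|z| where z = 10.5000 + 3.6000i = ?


|z| = sqrt(10.5^2 + 3.6^2) = sqrt(110.25 + 12.96) = sqrt(123.21) = 11.1000

|z| = 11.1000


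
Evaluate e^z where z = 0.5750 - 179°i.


e^0.5750 = 1.77713
cos(-179°) = -0.99985
sin(-179°) = -0.01745
Real = 1.77713*(-0.99985) = -1.7769
Imag = 1.77713*(-0.01745) = -0.0310

-1.7769 - 0.0310i
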